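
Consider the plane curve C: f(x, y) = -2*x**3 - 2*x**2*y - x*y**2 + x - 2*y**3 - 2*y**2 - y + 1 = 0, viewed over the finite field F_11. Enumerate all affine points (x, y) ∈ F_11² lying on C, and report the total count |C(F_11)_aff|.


Affine F_11-points: {(0, 9), (1, 0), (4, 3), (5, 5), (5, 9), (5, 10), (6, 3), (8, 9), (9, 3), (10, 4), (10, 6)}; count = 11.

For each of the 121 pairs (x, y) ∈ F_11², evaluate f(x, y) mod 11. Record the zeros.
  x = 0: [0↦1, 1↦7, 2↦8, 3↦3, 4↦2, 5↦4, 6↦8, 7↦2, 8↦7, 9↦0, 10↦2]  zeros at y ∈ {9}
  x = 1: [0↦0, 1↦3, 2↦10, 3↦9, 4↦10, 5↦1, 6↦3, 7↦4, 8↦3, 9↦10, 10↦2]  zeros at y ∈ {0}
  x = 2: [0↦9, 1↦5, 2↦3, 3↦2, 4↦1, 5↦10, 6↦6, 7↦10, 8↦10, 9↦5, 10↦5]  zeros at y ∈ ∅
  x = 3: [0↦5, 1↦1, 2↦8, 3↦3, 4↦7, 5↦8, 6↦5, 7↦8, 8↦5, 9↦6, 10↦10]  zeros at y ∈ ∅
  x = 4: [0↦9, 1↦1, 2↦2, 3↦0, 4↦5, 5↦5, 6↦10, 7↦8, 8↦9, 9↦1, 10↦5]  zeros at y ∈ {3}
  x = 5: [0↦9, 1↦4, 2↦6, 3↦3, 4↦5, 5↦0, 6↦9, 7↦9, 8↦10, 9↦0, 10↦0]  zeros at y ∈ {5, 9, 10}
  x = 6: [0↦4, 1↦9, 2↦8, 3↦0, 4↦6, 5↦3, 6↦1, 7↦10, 8↦7, 9↦2, 10↦5]  zeros at y ∈ {3}
  x = 7: [0↦4, 1↦4, 2↦7, 3↦1, 4↦7, 5↦2, 6↦7, 7↦10, 8↦10, 9↦6, 10↦8]  zeros at y ∈ ∅
  x = 8: [0↦8, 1↦10, 2↦2, 3↦5, 4↦7, 5↦7, 6↦4, 7↦8, 8↦7, 9↦0, 10↦8]  zeros at y ∈ {9}
  x = 9: [0↦4, 1↦4, 2↦3, 3↦0, 4↦5, 5↦6, 6↦2, 7↦3, 8↦8, 9↦5, 10↦4]  zeros at y ∈ {3}
  x = 10: [0↦2, 1↦7, 2↦9, 3↦7, 4↦0, 5↦9, 6↦0, 7↦5, 8↦1, 9↦9, 10↦6]  zeros at y ∈ {4, 6}
Collecting zeros: affine points = {(0, 9), (1, 0), (4, 3), (5, 5), (5, 9), (5, 10), (6, 3), (8, 9), (9, 3), (10, 4), (10, 6)}.
Total count |C(F_11)_aff| = 11.


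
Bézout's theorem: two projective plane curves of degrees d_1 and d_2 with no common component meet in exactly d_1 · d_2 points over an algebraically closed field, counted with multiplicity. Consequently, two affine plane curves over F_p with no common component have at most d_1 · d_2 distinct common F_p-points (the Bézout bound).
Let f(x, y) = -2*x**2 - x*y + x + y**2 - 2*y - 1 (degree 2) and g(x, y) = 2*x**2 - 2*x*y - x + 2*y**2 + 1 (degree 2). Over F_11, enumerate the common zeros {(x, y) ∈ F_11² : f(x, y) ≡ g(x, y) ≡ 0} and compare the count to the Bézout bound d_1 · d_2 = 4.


Common zeros: {(8, 0), (9, 0)}; count = 2; Bézout bound = 4.

deg(f) = 2, deg(g) = 2, so Bézout bound = 4.
Scan x ∈ F_11. For each x, list the y ∈ F_11 with f(x, y) ≡ 0 and those with g(x, y) ≡ 0 (mod 11); the common zeros in that column are the intersection.
  x = 0: f ≡ 0 at y ∈ ∅; g ≡ 0 at y ∈ {4, 7}; common: ∅.
  x = 1: f ≡ 0 at y ∈ ∅; g ≡ 0 at y ∈ ∅; common: ∅.
  x = 2: f ≡ 0 at y ∈ {2}; g ≡ 0 at y ∈ {6, 7}; common: ∅.
  x = 3: f ≡ 0 at y ∈ {2, 3}; g ≡ 0 at y ∈ ∅; common: ∅.
  x = 4: f ≡ 0 at y ∈ {7, 10}; g ≡ 0 at y ∈ ∅; common: ∅.
  x = 5: f ≡ 0 at y ∈ ∅; g ≡ 0 at y ∈ ∅; common: ∅.
  x = 6: f ≡ 0 at y ∈ ∅; g ≡ 0 at y ∈ {8, 9}; common: ∅.
  x = 7: f ≡ 0 at y ∈ {3, 6}; g ≡ 0 at y ∈ ∅; common: ∅.
  x = 8: f ≡ 0 at y ∈ {0, 10}; g ≡ 0 at y ∈ {0, 8}; common: {0}.
  x = 9: f ≡ 0 at y ∈ {0}; g ≡ 0 at y ∈ {0, 9}; common: {0}.
  x = 10: f ≡ 0 at y ∈ ∅; g ≡ 0 at y ∈ {4, 6}; common: ∅.
Collecting: common zeros = {(8, 0), (9, 0)}, so the count is 2.
Comparison with the Bézout bound: 2 ≤ 4 = deg(f)·deg(g), as expected for curves with no common component (the affine F_11-count falls short of the bound because intersections may lie at infinity, over extension fields, or carry multiplicity).


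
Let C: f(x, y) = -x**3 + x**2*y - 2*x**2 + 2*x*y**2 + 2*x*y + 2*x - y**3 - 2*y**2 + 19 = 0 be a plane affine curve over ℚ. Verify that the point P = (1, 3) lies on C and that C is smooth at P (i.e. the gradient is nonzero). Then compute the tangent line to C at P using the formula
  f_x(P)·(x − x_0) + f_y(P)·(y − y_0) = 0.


Tangent line at P: 25*x - 24*y + 47 = 0.

Step 1: f(1, 3) = 0, so P lies on C.
Step 2: partial derivatives
  f_x(x, y) = -3*x**2 + 2*x*y - 4*x + 2*y**2 + 2*y + 2, f_y(x, y) = x**2 + 4*x*y + 2*x - 3*y**2 - 4*y.
  f_x(P) = 25, f_y(P) = -24 (gradient nonzero, so P is smooth).
Step 3: tangent line at P: 25·(x − 1) + -24·(y − 3) = 0.
Expanding: 25*x - 24*y + 47 = 0.


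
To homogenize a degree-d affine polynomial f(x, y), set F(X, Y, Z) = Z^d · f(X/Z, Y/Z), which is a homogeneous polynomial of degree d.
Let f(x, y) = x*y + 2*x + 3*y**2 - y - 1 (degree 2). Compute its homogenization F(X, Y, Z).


F(X, Y, Z) = X*Y + 2*X*Z + 3*Y**2 - Y*Z - Z**2

deg(f) = 2.
Substitute x = X/Z, y = Y/Z into f, then multiply by Z^2.
  monomial 1·x^1·y^1 ↦ 1·X^1·Y^1·Z^0.
  monomial 2·x^1·y^0 ↦ 2·X^1·Y^0·Z^1.
  monomial 3·x^0·y^2 ↦ 3·X^0·Y^2·Z^0.
  monomial -1·x^0·y^1 ↦ -1·X^0·Y^1·Z^1.
  monomial -1·x^0·y^0 ↦ -1·X^0·Y^0·Z^2.
Collecting: F(X, Y, Z) = X*Y + 2*X*Z + 3*Y**2 - Y*Z - Z**2.


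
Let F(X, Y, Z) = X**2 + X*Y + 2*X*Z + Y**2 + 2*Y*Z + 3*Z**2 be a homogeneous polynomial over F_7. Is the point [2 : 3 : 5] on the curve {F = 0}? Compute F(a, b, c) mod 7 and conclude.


F(2,3,5) ≡ 4 (mod 7); P is NOT on the curve.

Evaluate F(2, 3, 5) term-by-term (mod 7).
  X**2 ↦ 1·4·1·1 = 4
  X*Y ↦ 1·2·3·1 = 6
  2*X*Z ↦ 2·2·1·5 = 20
  Y**2 ↦ 1·1·9·1 = 9
  2*Y*Z ↦ 2·1·3·5 = 30
  3*Z**2 ↦ 3·1·1·25 = 75
Sum: F(2, 3, 5) = (4) + (6) + (20) + (9) + (30) + (75) = 144.
Reducing mod 7: 144 ≡ 4 (mod 7).
Since F(a, b, c) ≡ 4 ≠ 0 (mod 7), P does NOT lie on the curve.


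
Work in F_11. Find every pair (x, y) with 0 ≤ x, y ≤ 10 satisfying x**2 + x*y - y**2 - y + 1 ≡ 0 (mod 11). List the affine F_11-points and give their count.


Affine F_11-points: {(0, 3), (0, 7), (3, 1), (4, 7), (7, 1), (7, 5), (8, 3), (8, 4), (10, 4), (10, 5)}; count = 10.

For each of the 121 pairs (x, y) ∈ F_11², evaluate f(x, y) mod 11. Record the zeros.
  x = 0: [0↦1, 1↦10, 2↦6, 3↦0, 4↦3, 5↦4, 6↦3, 7↦0, 8↦6, 9↦10, 10↦1]  zeros at y ∈ {3, 7}
  x = 1: [0↦2, 1↦1, 2↦9, 3↦4, 4↦8, 5↦10, 6↦10, 7↦8, 8↦4, 9↦9, 10↦1]  zeros at y ∈ ∅
  x = 2: [0↦5, 1↦5, 2↦3, 3↦10, 4↦4, 5↦7, 6↦8, 7↦7, 8↦4, 9↦10, 10↦3]  zeros at y ∈ ∅
  x = 3: [0↦10, 1↦0, 2↦10, 3↦7, 4↦2, 5↦6, 6↦8, 7↦8, 8↦6, 9↦2, 10↦7]  zeros at y ∈ {1}
  x = 4: [0↦6, 1↦8, 2↦8, 3↦6, 4↦2, 5↦7, 6↦10, 7↦0, 8↦10, 9↦7, 10↦2]  zeros at y ∈ {7}
  x = 5: [0↦4, 1↦7, 2↦8, 3↦7, 4↦4, 5↦10, 6↦3, 7↦5, 8↦5, 9↦3, 10↦10]  zeros at y ∈ ∅
  x = 6: [0↦4, 1↦8, 2↦10, 3↦10, 4↦8, 5↦4, 6↦9, 7↦1, 8↦2, 9↦1, 10↦9]  zeros at y ∈ ∅
  x = 7: [0↦6, 1↦0, 2↦3, 3↦4, 4↦3, 5↦0, 6↦6, 7↦10, 8↦1, 9↦1, 10↦10]  zeros at y ∈ {1, 5}
  x = 8: [0↦10, 1↦5, 2↦9, 3↦0, 4↦0, 5↦9, 6↦5, 7↦10, 8↦2, 9↦3, 10↦2]  zeros at y ∈ {3, 4}
  x = 9: [0↦5, 1↦1, 2↦6, 3↦9, 4↦10, 5↦9, 6↦6, 7↦1, 8↦5, 9↦7, 10↦7]  zeros at y ∈ ∅
  x = 10: [0↦2, 1↦10, 2↦5, 3↦9, 4↦0, 5↦0, 6↦9, 7↦5, 8↦10, 9↦2, 10↦3]  zeros at y ∈ {4, 5}
Collecting zeros: affine points = {(0, 3), (0, 7), (3, 1), (4, 7), (7, 1), (7, 5), (8, 3), (8, 4), (10, 4), (10, 5)}.
Total count |C(F_11)_aff| = 10.


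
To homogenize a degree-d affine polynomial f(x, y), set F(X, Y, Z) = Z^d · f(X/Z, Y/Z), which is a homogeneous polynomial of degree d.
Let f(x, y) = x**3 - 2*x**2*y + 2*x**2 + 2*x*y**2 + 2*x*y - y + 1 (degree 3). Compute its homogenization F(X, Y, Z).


F(X, Y, Z) = X**3 - 2*X**2*Y + 2*X**2*Z + 2*X*Y**2 + 2*X*Y*Z - Y*Z**2 + Z**3

deg(f) = 3.
Substitute x = X/Z, y = Y/Z into f, then multiply by Z^3.
  monomial 1·x^3·y^0 ↦ 1·X^3·Y^0·Z^0.
  monomial -2·x^2·y^1 ↦ -2·X^2·Y^1·Z^0.
  monomial 2·x^2·y^0 ↦ 2·X^2·Y^0·Z^1.
  monomial 2·x^1·y^2 ↦ 2·X^1·Y^2·Z^0.
  monomial 2·x^1·y^1 ↦ 2·X^1·Y^1·Z^1.
  monomial -1·x^0·y^1 ↦ -1·X^0·Y^1·Z^2.
  monomial 1·x^0·y^0 ↦ 1·X^0·Y^0·Z^3.
Collecting: F(X, Y, Z) = X**3 - 2*X**2*Y + 2*X**2*Z + 2*X*Y**2 + 2*X*Y*Z - Y*Z**2 + Z**3.


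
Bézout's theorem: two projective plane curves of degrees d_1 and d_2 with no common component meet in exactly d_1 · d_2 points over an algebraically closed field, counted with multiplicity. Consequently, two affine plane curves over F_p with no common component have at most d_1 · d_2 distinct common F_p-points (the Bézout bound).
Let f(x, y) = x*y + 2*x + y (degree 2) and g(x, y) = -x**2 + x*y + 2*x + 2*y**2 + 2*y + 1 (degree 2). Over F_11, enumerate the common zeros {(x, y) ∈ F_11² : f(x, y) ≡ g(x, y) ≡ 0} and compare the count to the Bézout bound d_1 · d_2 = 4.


Common zeros: ∅; count = 0; Bézout bound = 4.

deg(f) = 2, deg(g) = 2, so Bézout bound = 4.
Scan x ∈ F_11. For each x, list the y ∈ F_11 with f(x, y) ≡ 0 and those with g(x, y) ≡ 0 (mod 11); the common zeros in that column are the intersection.
  x = 0: f ≡ 0 at y ∈ {0}; g ≡ 0 at y ∈ ∅; common: ∅.
  x = 1: f ≡ 0 at y ∈ {10}; g ≡ 0 at y ∈ {7, 8}; common: ∅.
  x = 2: f ≡ 0 at y ∈ {6}; g ≡ 0 at y ∈ ∅; common: ∅.
  x = 3: f ≡ 0 at y ∈ {4}; g ≡ 0 at y ∈ ∅; common: ∅.
  x = 4: f ≡ 0 at y ∈ {5}; g ≡ 0 at y ∈ {9, 10}; common: ∅.
  x = 5: f ≡ 0 at y ∈ {2}; g ≡ 0 at y ∈ ∅; common: ∅.
  x = 6: f ≡ 0 at y ∈ {3}; g ≡ 0 at y ∈ ∅; common: ∅.
  x = 7: f ≡ 0 at y ∈ {1}; g ≡ 0 at y ∈ {3, 9}; common: ∅.
  x = 8: f ≡ 0 at y ∈ {8}; g ≡ 0 at y ∈ {7, 10}; common: ∅.
  x = 9: f ≡ 0 at y ∈ {7}; g ≡ 0 at y ∈ {3, 8}; common: ∅.
  x = 10: f ≡ 0 at y ∈ ∅; g ≡ 0 at y ∈ ∅; common: ∅.
Collecting: common zeros = ∅, so the count is 0.
Comparison with the Bézout bound: 0 ≤ 4 = deg(f)·deg(g), as expected for curves with no common component (the affine F_11-count falls short of the bound because intersections may lie at infinity, over extension fields, or carry multiplicity).


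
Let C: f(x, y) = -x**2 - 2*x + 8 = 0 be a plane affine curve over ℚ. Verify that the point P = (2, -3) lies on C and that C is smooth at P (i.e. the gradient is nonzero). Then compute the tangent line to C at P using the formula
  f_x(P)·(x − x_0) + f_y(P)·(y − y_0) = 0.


Tangent line at P: 12 - 6*x = 0.

Step 1: f(2, -3) = 0, so P lies on C.
Step 2: partial derivatives
  f_x(x, y) = -2*x - 2, f_y(x, y) = 0.
  f_x(P) = -6, f_y(P) = 0 (gradient nonzero, so P is smooth).
Step 3: tangent line at P: -6·(x − 2) + 0·(y − -3) = 0.
Expanding: 12 - 6*x = 0.


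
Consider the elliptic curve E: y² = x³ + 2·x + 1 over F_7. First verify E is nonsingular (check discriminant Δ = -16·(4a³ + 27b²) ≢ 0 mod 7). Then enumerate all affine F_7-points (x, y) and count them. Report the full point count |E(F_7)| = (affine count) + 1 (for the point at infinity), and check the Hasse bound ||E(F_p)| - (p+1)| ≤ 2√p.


Affine points = {(0, 1), (0, 6), (1, 2), (1, 5)}; affine count = 4; |E(F_7)| = 5.

Discriminant check: Δ ∝ 4a³ + 27b² = 4·2³ + 27·1² = 4·8 + 27·1 ≡ 3 (mod 7). Nonzero ⇒ E is nonsingular.
For each x ∈ F_7, compute rhs = x³ + 2·x + 1 mod 7, then count y ∈ F_7 with y² ≡ rhs.
  x = 0: rhs = 1, matching y values: 1, 6 (2 points).
  x = 1: rhs = 4, matching y values: 2, 5 (2 points).
  x = 2: rhs = 6, matching y values: none (0 points).
  x = 3: rhs = 6, matching y values: none (0 points).
  x = 4: rhs = 3, matching y values: none (0 points).
  x = 5: rhs = 3, matching y values: none (0 points).
  x = 6: rhs = 5, matching y values: none (0 points).
Total affine count: 4.
Full point count |E(F_7)| = 4 + 1 = 5.
Hasse bound: |5 − (7+1)| = |-3| = 3 ≤ 2√7 ≈ 5.2915 ✓.


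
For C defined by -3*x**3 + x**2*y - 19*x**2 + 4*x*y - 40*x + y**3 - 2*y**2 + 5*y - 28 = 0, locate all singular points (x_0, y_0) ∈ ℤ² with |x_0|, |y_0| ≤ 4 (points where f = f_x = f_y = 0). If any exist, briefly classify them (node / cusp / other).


Singular points: {(-2, 1)}; classification: cusp.

Compute partial derivatives:
  f_x = -9*x**2 + 2*x*y - 38*x + 4*y - 40.
  f_y = x**2 + 4*x + 3*y**2 - 4*y + 5.
Scan x_0 ∈ {−4, ..., 4}. For each x_0, f_y(x_0, y) is a polynomial in y; find its integer roots y ∈ {−4, ..., 4}, then test f_x and f at those candidates.
  x = -4: f_y(-4, y) = 3*y**2 - 4*y + 5; no integer root y with |y| ≤ 4.
  x = -3: f_y(-3, y) = 3*y**2 - 4*y + 2; no integer root y with |y| ≤ 4.
  x = -2: f_y(-2, y) = 3*y**2 - 4*y + 1; vanishes at y ∈ {1}. (-2, 1): f_x = 0, f = 0 — SINGULAR.
  x = -1: f_y(-1, y) = 3*y**2 - 4*y + 2; no integer root y with |y| ≤ 4.
  x = 0: f_y(0, y) = 3*y**2 - 4*y + 5; no integer root y with |y| ≤ 4.
  x = 1: f_y(1, y) = 3*y**2 - 4*y + 10; no integer root y with |y| ≤ 4.
  x = 2: f_y(2, y) = 3*y**2 - 4*y + 17; no integer root y with |y| ≤ 4.
  x = 3: f_y(3, y) = 3*y**2 - 4*y + 26; no integer root y with |y| ≤ 4.
  x = 4: f_y(4, y) = 3*y**2 - 4*y + 37; no integer root y with |y| ≤ 4.
Only singular point on the grid: (-2, 1).
Classify: substitute x = -2 + u, y = 1 + v and expand: f = -3*u**3 + u**2*v + v**3 + v**2.
No constant or linear terms (consistent with a singular point). Quadratic part: v**2. Cubic part: -3*u**3 + u**2*v + v**3.
The quadratic part v**2 is a perfect square, so there is a single (double) tangent line v = 0, i.e. y = 1. Restricting the cubic part to that line (v = 0) leaves -3*u**3 ≠ 0, so f is not divisible by v and the branch is v² ≈ 3*u**3 to lowest order — this is a cusp.
Classification: cusp.


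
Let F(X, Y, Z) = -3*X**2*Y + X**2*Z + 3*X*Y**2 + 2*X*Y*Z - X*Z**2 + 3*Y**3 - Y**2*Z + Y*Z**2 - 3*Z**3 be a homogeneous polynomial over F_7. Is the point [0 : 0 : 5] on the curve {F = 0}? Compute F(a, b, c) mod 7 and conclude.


F(0,0,5) ≡ 3 (mod 7); P is NOT on the curve.

Evaluate F(0, 0, 5) term-by-term (mod 7).
  -3*X**2*Y ↦ -3·0·0·1 = 0
  X**2*Z ↦ 1·0·1·5 = 0
  3*X*Y**2 ↦ 3·0·0·1 = 0
  2*X*Y*Z ↦ 2·0·0·5 = 0
  -X*Z**2 ↦ -1·0·1·25 = 0
  3*Y**3 ↦ 3·1·0·1 = 0
  -Y**2*Z ↦ -1·1·0·5 = 0
  Y*Z**2 ↦ 1·1·0·25 = 0
  -3*Z**3 ↦ -3·1·1·125 = -375
Sum: F(0, 0, 5) = (0) + (0) + (0) + (0) + (0) + (0) + (0) + (0) + (-375) = -375.
Reducing mod 7: -375 ≡ 3 (mod 7).
Since F(a, b, c) ≡ 3 ≠ 0 (mod 7), P does NOT lie on the curve.


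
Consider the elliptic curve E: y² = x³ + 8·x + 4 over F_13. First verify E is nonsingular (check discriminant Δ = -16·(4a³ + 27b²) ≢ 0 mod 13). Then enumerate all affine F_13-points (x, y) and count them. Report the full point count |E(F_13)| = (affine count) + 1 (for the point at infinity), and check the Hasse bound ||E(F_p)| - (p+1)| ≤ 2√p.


Affine points = {(0, 2), (0, 11), (1, 0), (3, 4), (3, 9), (4, 3), (4, 10), (5, 0), (7, 0), (9, 5), (9, 8)}; affine count = 11; |E(F_13)| = 12.

Discriminant check: Δ ∝ 4a³ + 27b² = 4·8³ + 27·4² = 4·512 + 27·16 ≡ 10 (mod 13). Nonzero ⇒ E is nonsingular.
For each x ∈ F_13, compute rhs = x³ + 8·x + 4 mod 13, then count y ∈ F_13 with y² ≡ rhs.
  x = 0: rhs = 4, matching y values: 2, 11 (2 points).
  x = 1: rhs = 0, matching y values: 0 (1 points).
  x = 2: rhs = 2, matching y values: none (0 points).
  x = 3: rhs = 3, matching y values: 4, 9 (2 points).
  x = 4: rhs = 9, matching y values: 3, 10 (2 points).
  x = 5: rhs = 0, matching y values: 0 (1 points).
  x = 6: rhs = 8, matching y values: none (0 points).
  x = 7: rhs = 0, matching y values: 0 (1 points).
  x = 8: rhs = 8, matching y values: none (0 points).
  x = 9: rhs = 12, matching y values: 5, 8 (2 points).
  x = 10: rhs = 5, matching y values: none (0 points).
  x = 11: rhs = 6, matching y values: none (0 points).
  x = 12: rhs = 8, matching y values: none (0 points).
Total affine count: 11.
Full point count |E(F_13)| = 11 + 1 = 12.
Hasse bound: |12 − (13+1)| = |-2| = 2 ≤ 2√13 ≈ 7.2111 ✓.


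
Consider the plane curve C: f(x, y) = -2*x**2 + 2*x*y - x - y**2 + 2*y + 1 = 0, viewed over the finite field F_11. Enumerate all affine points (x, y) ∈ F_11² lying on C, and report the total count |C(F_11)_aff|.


Affine F_11-points: {(2, 3), (4, 4), (4, 6), (5, 4), (5, 8), (6, 0), (6, 3), (7, 6), (7, 10), (8, 8), (8, 10), (10, 0)}; count = 12.

For each of the 121 pairs (x, y) ∈ F_11², evaluate f(x, y) mod 11. Record the zeros.
  x = 0: [0↦1, 1↦2, 2↦1, 3↦9, 4↦4, 5↦8, 6↦10, 7↦10, 8↦8, 9↦4, 10↦9]  zeros at y ∈ ∅
  x = 1: [0↦9, 1↦1, 2↦2, 3↦1, 4↦9, 5↦4, 6↦8, 7↦10, 8↦10, 9↦8, 10↦4]  zeros at y ∈ ∅
  x = 2: [0↦2, 1↦7, 2↦10, 3↦0, 4↦10, 5↦7, 6↦2, 7↦6, 8↦8, 9↦8, 10↦6]  zeros at y ∈ {3}
  x = 3: [0↦2, 1↦9, 2↦3, 3↦6, 4↦7, 5↦6, 6↦3, 7↦9, 8↦2, 9↦4, 10↦4]  zeros at y ∈ ∅
  x = 4: [0↦9, 1↦7, 2↦3, 3↦8, 4↦0, 5↦1, 6↦0, 7↦8, 8↦3, 9↦7, 10↦9]  zeros at y ∈ {4, 6}
  x = 5: [0↦1, 1↦1, 2↦10, 3↦6, 4↦0, 5↦3, 6↦4, 7↦3, 8↦0, 9↦6, 10↦10]  zeros at y ∈ {4, 8}
  x = 6: [0↦0, 1↦2, 2↦2, 3↦0, 4↦7, 5↦1, 6↦4, 7↦5, 8↦4, 9↦1, 10↦7]  zeros at y ∈ {0, 3}
  x = 7: [0↦6, 1↦10, 2↦1, 3↦1, 4↦10, 5↦6, 6↦0, 7↦3, 8↦4, 9↦3, 10↦0]  zeros at y ∈ {6, 10}
  x = 8: [0↦8, 1↦3, 2↦7, 3↦9, 4↦9, 5↦7, 6↦3, 7↦8, 8↦0, 9↦1, 10↦0]  zeros at y ∈ {8, 10}
  x = 9: [0↦6, 1↦3, 2↦9, 3↦2, 4↦4, 5↦4, 6↦2, 7↦9, 8↦3, 9↦6, 10↦7]  zeros at y ∈ ∅
  x = 10: [0↦0, 1↦10, 2↦7, 3↦2, 4↦6, 5↦8, 6↦8, 7↦6, 8↦2, 9↦7, 10↦10]  zeros at y ∈ {0}
Collecting zeros: affine points = {(2, 3), (4, 4), (4, 6), (5, 4), (5, 8), (6, 0), (6, 3), (7, 6), (7, 10), (8, 8), (8, 10), (10, 0)}.
Total count |C(F_11)_aff| = 12.


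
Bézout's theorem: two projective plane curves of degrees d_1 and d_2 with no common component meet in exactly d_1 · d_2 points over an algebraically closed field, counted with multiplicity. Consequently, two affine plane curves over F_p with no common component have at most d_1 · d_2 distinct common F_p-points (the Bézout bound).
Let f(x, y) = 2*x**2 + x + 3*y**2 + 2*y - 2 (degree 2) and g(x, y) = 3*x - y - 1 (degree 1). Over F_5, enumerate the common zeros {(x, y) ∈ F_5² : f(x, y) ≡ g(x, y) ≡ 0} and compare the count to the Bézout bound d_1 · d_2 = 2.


Common zeros: ∅; count = 0; Bézout bound = 2.

deg(f) = 2, deg(g) = 1, so Bézout bound = 2.
Scan x ∈ F_5. For each x, list the y ∈ F_5 with f(x, y) ≡ 0 and those with g(x, y) ≡ 0 (mod 5); the common zeros in that column are the intersection.
  x = 0: f ≡ 0 at y ∈ ∅; g ≡ 0 at y ∈ {4}; common: ∅.
  x = 1: f ≡ 0 at y ∈ ∅; g ≡ 0 at y ∈ {2}; common: ∅.
  x = 2: f ≡ 0 at y ∈ ∅; g ≡ 0 at y ∈ {0}; common: ∅.
  x = 3: f ≡ 0 at y ∈ {2, 4}; g ≡ 0 at y ∈ {3}; common: ∅.
  x = 4: f ≡ 0 at y ∈ {2, 4}; g ≡ 0 at y ∈ {1}; common: ∅.
Collecting: common zeros = ∅, so the count is 0.
Comparison with the Bézout bound: 0 ≤ 2 = deg(f)·deg(g), as expected for curves with no common component (the affine F_5-count falls short of the bound because intersections may lie at infinity, over extension fields, or carry multiplicity).


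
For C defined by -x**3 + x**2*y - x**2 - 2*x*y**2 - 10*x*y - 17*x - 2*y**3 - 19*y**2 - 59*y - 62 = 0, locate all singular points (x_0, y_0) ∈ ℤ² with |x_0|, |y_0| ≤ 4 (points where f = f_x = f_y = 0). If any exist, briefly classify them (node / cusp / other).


Singular points: {(-1, -3)}; classification: node.

Compute partial derivatives:
  f_x = -3*x**2 + 2*x*y - 2*x - 2*y**2 - 10*y - 17.
  f_y = x**2 - 4*x*y - 10*x - 6*y**2 - 38*y - 59.
Scan x_0 ∈ {−4, ..., 4}. For each x_0, f_y(x_0, y) is a polynomial in y; find its integer roots y ∈ {−4, ..., 4}, then test f_x and f at those candidates.
  x = -4: f_y(-4, y) = -6*y**2 - 22*y - 3; no integer root y with |y| ≤ 4.
  x = -3: f_y(-3, y) = -6*y**2 - 26*y - 20; vanishes at y ∈ {-1}. (-3, -1): f_x = -24 ≠ 0.
  x = -2: f_y(-2, y) = -6*y**2 - 30*y - 35; no integer root y with |y| ≤ 4.
  x = -1: f_y(-1, y) = -6*y**2 - 34*y - 48; vanishes at y ∈ {-3}. (-1, -3): f_x = 0, f = 0 — SINGULAR.
  x = 0: f_y(0, y) = -6*y**2 - 38*y - 59; no integer root y with |y| ≤ 4.
  x = 1: f_y(1, y) = -6*y**2 - 42*y - 68; no integer root y with |y| ≤ 4.
  x = 2: f_y(2, y) = -6*y**2 - 46*y - 75; no integer root y with |y| ≤ 4.
  x = 3: f_y(3, y) = -6*y**2 - 50*y - 80; no integer root y with |y| ≤ 4.
  x = 4: f_y(4, y) = -6*y**2 - 54*y - 83; no integer root y with |y| ≤ 4.
Only singular point on the grid: (-1, -3).
Classify: substitute x = -1 + u, y = -3 + v and expand: f = -u**3 + u**2*v - u**2 - 2*u*v**2 - 2*v**3 + v**2.
No constant or linear terms (consistent with a singular point). Quadratic part: -u**2 + v**2. Cubic part: -u**3 + u**2*v - 2*u*v**2 - 2*v**3.
The quadratic part v**2 - u**2 = (v − u)(v + u) splits into two distinct linear factors, so there are two distinct tangent lines y − -3 = ±(x − -1) — this is a node (ordinary double point).
Classification: node.


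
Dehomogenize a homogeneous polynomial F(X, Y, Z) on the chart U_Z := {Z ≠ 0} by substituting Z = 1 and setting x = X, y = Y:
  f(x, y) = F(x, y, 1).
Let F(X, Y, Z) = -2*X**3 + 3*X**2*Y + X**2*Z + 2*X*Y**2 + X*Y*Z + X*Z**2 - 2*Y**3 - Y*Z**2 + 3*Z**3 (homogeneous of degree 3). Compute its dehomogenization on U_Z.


f(x, y) = -2*x**3 + 3*x**2*y + x**2 + 2*x*y**2 + x*y + x - 2*y**3 - y + 3

On U_Z we set Z = 1. Each monomial c·X^i·Y^j·Z^k in F becomes c·x^i·y^j·1^k = c·x^i·y^j.
Substituting Z = 1: F(X, Y, 1) = -2*x**3 + 3*x**2*y + x**2 + 2*x*y**2 + x*y + x - 2*y**3 - y + 3.
Note: deg(f) ≤ deg(F) = 3; strict inequality happens when F is divisible by Z (lost terms).


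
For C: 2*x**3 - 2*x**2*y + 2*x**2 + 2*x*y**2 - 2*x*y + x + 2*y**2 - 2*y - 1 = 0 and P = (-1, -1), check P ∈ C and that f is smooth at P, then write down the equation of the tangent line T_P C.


Tangent line at P: 3*x - 2*y + 1 = 0.

Step 1: f(-1, -1) = 0, so P lies on C.
Step 2: partial derivatives
  f_x(x, y) = 6*x**2 - 4*x*y + 4*x + 2*y**2 - 2*y + 1, f_y(x, y) = -2*x**2 + 4*x*y - 2*x + 4*y - 2.
  f_x(P) = 3, f_y(P) = -2 (gradient nonzero, so P is smooth).
Step 3: tangent line at P: 3·(x − -1) + -2·(y − -1) = 0.
Expanding: 3*x - 2*y + 1 = 0.


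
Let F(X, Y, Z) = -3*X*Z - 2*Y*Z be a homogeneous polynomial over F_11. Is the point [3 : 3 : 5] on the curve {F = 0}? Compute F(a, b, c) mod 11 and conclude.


F(3,3,5) ≡ 2 (mod 11); P is NOT on the curve.

Evaluate F(3, 3, 5) term-by-term (mod 11).
  -3*X*Z ↦ -3·3·1·5 = -45
  -2*Y*Z ↦ -2·1·3·5 = -30
Sum: F(3, 3, 5) = (-45) + (-30) = -75.
Reducing mod 11: -75 ≡ 2 (mod 11).
Since F(a, b, c) ≡ 2 ≠ 0 (mod 11), P does NOT lie on the curve.


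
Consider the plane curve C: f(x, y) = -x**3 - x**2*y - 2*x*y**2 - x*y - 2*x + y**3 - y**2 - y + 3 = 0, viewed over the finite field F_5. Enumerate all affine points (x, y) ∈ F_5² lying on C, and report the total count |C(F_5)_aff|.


Affine F_5-points: {(0, 2), (1, 0), (1, 1), (1, 2), (2, 1), (2, 2), (3, 0), (3, 3), (3, 4)}; count = 9.

For each of the 25 pairs (x, y) ∈ F_5², evaluate f(x, y) mod 5. Record the zeros.
  x = 0: [0↦3, 1↦2, 2↦0, 3↦3, 4↦2]  zeros at y ∈ {2}
  x = 1: [0↦0, 1↦0, 2↦0, 3↦1, 4↦4]  zeros at y ∈ {0, 1, 2}
  x = 2: [0↦1, 1↦0, 2↦0, 3↦2, 4↦2]  zeros at y ∈ {1, 2}
  x = 3: [0↦0, 1↦1, 2↦4, 3↦0, 4↦0]  zeros at y ∈ {0, 3, 4}
  x = 4: [0↦1, 1↦2, 2↦1, 3↦4, 4↦2]  zeros at y ∈ ∅
Collecting zeros: affine points = {(0, 2), (1, 0), (1, 1), (1, 2), (2, 1), (2, 2), (3, 0), (3, 3), (3, 4)}.
Total count |C(F_5)_aff| = 9.


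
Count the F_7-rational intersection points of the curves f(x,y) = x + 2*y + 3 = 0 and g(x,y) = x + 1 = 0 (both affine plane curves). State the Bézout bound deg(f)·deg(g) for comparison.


Common zeros: {(6, 6)}; count = 1; Bézout bound = 1.

deg(f) = 1, deg(g) = 1, so Bézout bound = 1.
Scan x ∈ F_7. For each x, list the y ∈ F_7 with f(x, y) ≡ 0 and those with g(x, y) ≡ 0 (mod 7); the common zeros in that column are the intersection.
  x = 0: f ≡ 0 at y ∈ {2}; g ≡ 0 at y ∈ ∅; common: ∅.
  x = 1: f ≡ 0 at y ∈ {5}; g ≡ 0 at y ∈ ∅; common: ∅.
  x = 2: f ≡ 0 at y ∈ {1}; g ≡ 0 at y ∈ ∅; common: ∅.
  x = 3: f ≡ 0 at y ∈ {4}; g ≡ 0 at y ∈ ∅; common: ∅.
  x = 4: f ≡ 0 at y ∈ {0}; g ≡ 0 at y ∈ ∅; common: ∅.
  x = 5: f ≡ 0 at y ∈ {3}; g ≡ 0 at y ∈ ∅; common: ∅.
  x = 6: f ≡ 0 at y ∈ {6}; g ≡ 0 at y ∈ {0, 1, 2, 3, 4, 5, 6}; common: {6}.
Collecting: common zeros = {(6, 6)}, so the count is 1.
Comparison with the Bézout bound: 1 ≤ 1 = deg(f)·deg(g), as expected for curves with no common component (the bound is attained).


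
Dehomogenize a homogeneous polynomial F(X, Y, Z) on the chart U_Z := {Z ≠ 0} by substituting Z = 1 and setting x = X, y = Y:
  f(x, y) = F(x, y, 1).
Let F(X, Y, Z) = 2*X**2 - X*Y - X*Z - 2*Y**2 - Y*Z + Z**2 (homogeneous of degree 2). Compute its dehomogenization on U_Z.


f(x, y) = 2*x**2 - x*y - x - 2*y**2 - y + 1

On U_Z we set Z = 1. Each monomial c·X^i·Y^j·Z^k in F becomes c·x^i·y^j·1^k = c·x^i·y^j.
Substituting Z = 1: F(X, Y, 1) = 2*x**2 - x*y - x - 2*y**2 - y + 1.
Note: deg(f) ≤ deg(F) = 2; strict inequality happens when F is divisible by Z (lost terms).


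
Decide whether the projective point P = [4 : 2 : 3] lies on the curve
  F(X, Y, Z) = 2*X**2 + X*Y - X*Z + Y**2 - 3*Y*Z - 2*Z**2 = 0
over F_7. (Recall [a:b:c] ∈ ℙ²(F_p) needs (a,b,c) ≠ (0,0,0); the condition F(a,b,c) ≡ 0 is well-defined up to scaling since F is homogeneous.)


F(4,2,3) ≡ 3 (mod 7); P is NOT on the curve.

Evaluate F(4, 2, 3) term-by-term (mod 7).
  2*X**2 ↦ 2·16·1·1 = 32
  X*Y ↦ 1·4·2·1 = 8
  -X*Z ↦ -1·4·1·3 = -12
  Y**2 ↦ 1·1·4·1 = 4
  -3*Y*Z ↦ -3·1·2·3 = -18
  -2*Z**2 ↦ -2·1·1·9 = -18
Sum: F(4, 2, 3) = (32) + (8) + (-12) + (4) + (-18) + (-18) = -4.
Reducing mod 7: -4 ≡ 3 (mod 7).
Since F(a, b, c) ≡ 3 ≠ 0 (mod 7), P does NOT lie on the curve.


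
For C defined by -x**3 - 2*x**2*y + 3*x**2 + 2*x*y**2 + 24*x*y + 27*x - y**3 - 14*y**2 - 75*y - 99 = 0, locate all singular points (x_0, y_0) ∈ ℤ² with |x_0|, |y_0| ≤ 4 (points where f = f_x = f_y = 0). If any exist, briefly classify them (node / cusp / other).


Singular points: {(3, -3)}; classification: cusp.

Compute partial derivatives:
  f_x = -3*x**2 - 4*x*y + 6*x + 2*y**2 + 24*y + 27.
  f_y = -2*x**2 + 4*x*y + 24*x - 3*y**2 - 28*y - 75.
Scan x_0 ∈ {−4, ..., 4}. For each x_0, f_y(x_0, y) is a polynomial in y; find its integer roots y ∈ {−4, ..., 4}, then test f_x and f at those candidates.
  x = -4: f_y(-4, y) = -3*y**2 - 44*y - 203; no integer root y with |y| ≤ 4.
  x = -3: f_y(-3, y) = -3*y**2 - 40*y - 165; no integer root y with |y| ≤ 4.
  x = -2: f_y(-2, y) = -3*y**2 - 36*y - 131; no integer root y with |y| ≤ 4.
  x = -1: f_y(-1, y) = -3*y**2 - 32*y - 101; no integer root y with |y| ≤ 4.
  x = 0: f_y(0, y) = -3*y**2 - 28*y - 75; no integer root y with |y| ≤ 4.
  x = 1: f_y(1, y) = -3*y**2 - 24*y - 53; no integer root y with |y| ≤ 4.
  x = 2: f_y(2, y) = -3*y**2 - 20*y - 35; no integer root y with |y| ≤ 4.
  x = 3: f_y(3, y) = -3*y**2 - 16*y - 21; vanishes at y ∈ {-3}. (3, -3): f_x = 0, f = 0 — SINGULAR.
  x = 4: f_y(4, y) = -3*y**2 - 12*y - 11; no integer root y with |y| ≤ 4.
Only singular point on the grid: (3, -3).
Classify: substitute x = 3 + u, y = -3 + v and expand: f = -u**3 - 2*u**2*v + 2*u*v**2 - v**3 + v**2.
No constant or linear terms (consistent with a singular point). Quadratic part: v**2. Cubic part: -u**3 - 2*u**2*v + 2*u*v**2 - v**3.
The quadratic part v**2 is a perfect square, so there is a single (double) tangent line v = 0, i.e. y = -3. Restricting the cubic part to that line (v = 0) leaves -u**3 ≠ 0, so f is not divisible by v and the branch is v² ≈ u**3 to lowest order — this is a cusp.
Classification: cusp.


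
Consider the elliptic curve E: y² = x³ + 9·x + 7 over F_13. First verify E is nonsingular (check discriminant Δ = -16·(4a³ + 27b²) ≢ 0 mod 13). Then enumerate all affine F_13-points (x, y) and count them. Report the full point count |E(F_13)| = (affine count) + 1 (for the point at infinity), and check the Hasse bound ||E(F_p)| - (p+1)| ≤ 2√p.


Affine points = {(1, 2), (1, 11), (3, 3), (3, 10), (4, 4), (4, 9), (6, 2), (6, 11), (7, 6), (7, 7), (12, 6), (12, 7)}; affine count = 12; |E(F_13)| = 13.

Discriminant check: Δ ∝ 4a³ + 27b² = 4·9³ + 27·7² = 4·729 + 27·49 ≡ 1 (mod 13). Nonzero ⇒ E is nonsingular.
For each x ∈ F_13, compute rhs = x³ + 9·x + 7 mod 13, then count y ∈ F_13 with y² ≡ rhs.
  x = 0: rhs = 7, matching y values: none (0 points).
  x = 1: rhs = 4, matching y values: 2, 11 (2 points).
  x = 2: rhs = 7, matching y values: none (0 points).
  x = 3: rhs = 9, matching y values: 3, 10 (2 points).
  x = 4: rhs = 3, matching y values: 4, 9 (2 points).
  x = 5: rhs = 8, matching y values: none (0 points).
  x = 6: rhs = 4, matching y values: 2, 11 (2 points).
  x = 7: rhs = 10, matching y values: 6, 7 (2 points).
  x = 8: rhs = 6, matching y values: none (0 points).
  x = 9: rhs = 11, matching y values: none (0 points).
  x = 10: rhs = 5, matching y values: none (0 points).
  x = 11: rhs = 7, matching y values: none (0 points).
  x = 12: rhs = 10, matching y values: 6, 7 (2 points).
Total affine count: 12.
Full point count |E(F_13)| = 12 + 1 = 13.
Hasse bound: |13 − (13+1)| = |-1| = 1 ≤ 2√13 ≈ 7.2111 ✓.


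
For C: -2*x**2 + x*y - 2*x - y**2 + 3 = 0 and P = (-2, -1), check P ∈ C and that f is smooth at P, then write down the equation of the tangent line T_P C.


Tangent line at P: 5*x + 10 = 0.

Step 1: f(-2, -1) = 0, so P lies on C.
Step 2: partial derivatives
  f_x(x, y) = -4*x + y - 2, f_y(x, y) = x - 2*y.
  f_x(P) = 5, f_y(P) = 0 (gradient nonzero, so P is smooth).
Step 3: tangent line at P: 5·(x − -2) + 0·(y − -1) = 0.
Expanding: 5*x + 10 = 0.


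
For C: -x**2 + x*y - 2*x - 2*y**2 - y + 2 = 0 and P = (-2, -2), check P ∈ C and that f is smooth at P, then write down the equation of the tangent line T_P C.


Tangent line at P: 5*y + 10 = 0.

Step 1: f(-2, -2) = 0, so P lies on C.
Step 2: partial derivatives
  f_x(x, y) = -2*x + y - 2, f_y(x, y) = x - 4*y - 1.
  f_x(P) = 0, f_y(P) = 5 (gradient nonzero, so P is smooth).
Step 3: tangent line at P: 0·(x − -2) + 5·(y − -2) = 0.
Expanding: 5*y + 10 = 0.


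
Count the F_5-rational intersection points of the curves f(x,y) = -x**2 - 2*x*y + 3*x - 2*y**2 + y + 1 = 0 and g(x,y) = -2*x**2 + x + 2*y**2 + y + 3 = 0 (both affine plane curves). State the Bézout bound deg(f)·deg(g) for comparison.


Common zeros: {(1, 1), (4, 2)}; count = 2; Bézout bound = 4.

deg(f) = 2, deg(g) = 2, so Bézout bound = 4.
Scan x ∈ F_5. For each x, list the y ∈ F_5 with f(x, y) ≡ 0 and those with g(x, y) ≡ 0 (mod 5); the common zeros in that column are the intersection.
  x = 0: f ≡ 0 at y ∈ {1, 2}; g ≡ 0 at y ∈ ∅; common: ∅.
  x = 1: f ≡ 0 at y ∈ {1}; g ≡ 0 at y ∈ {1}; common: {1}.
  x = 2: f ≡ 0 at y ∈ ∅; g ≡ 0 at y ∈ {1}; common: ∅.
  x = 3: f ≡ 0 at y ∈ ∅; g ≡ 0 at y ∈ ∅; common: ∅.
  x = 4: f ≡ 0 at y ∈ {2}; g ≡ 0 at y ∈ {0, 2}; common: {2}.
Collecting: common zeros = {(1, 1), (4, 2)}, so the count is 2.
Comparison with the Bézout bound: 2 ≤ 4 = deg(f)·deg(g), as expected for curves with no common component (the affine F_5-count falls short of the bound because intersections may lie at infinity, over extension fields, or carry multiplicity).


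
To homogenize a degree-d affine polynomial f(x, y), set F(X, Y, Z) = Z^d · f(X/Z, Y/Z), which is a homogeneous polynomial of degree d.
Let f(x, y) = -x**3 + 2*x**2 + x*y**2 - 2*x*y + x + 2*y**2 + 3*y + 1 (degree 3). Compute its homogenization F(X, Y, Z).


F(X, Y, Z) = -X**3 + 2*X**2*Z + X*Y**2 - 2*X*Y*Z + X*Z**2 + 2*Y**2*Z + 3*Y*Z**2 + Z**3

deg(f) = 3.
Substitute x = X/Z, y = Y/Z into f, then multiply by Z^3.
  monomial -1·x^3·y^0 ↦ -1·X^3·Y^0·Z^0.
  monomial 2·x^2·y^0 ↦ 2·X^2·Y^0·Z^1.
  monomial 1·x^1·y^2 ↦ 1·X^1·Y^2·Z^0.
  monomial -2·x^1·y^1 ↦ -2·X^1·Y^1·Z^1.
  monomial 1·x^1·y^0 ↦ 1·X^1·Y^0·Z^2.
  monomial 2·x^0·y^2 ↦ 2·X^0·Y^2·Z^1.
  monomial 3·x^0·y^1 ↦ 3·X^0·Y^1·Z^2.
  monomial 1·x^0·y^0 ↦ 1·X^0·Y^0·Z^3.
Collecting: F(X, Y, Z) = -X**3 + 2*X**2*Z + X*Y**2 - 2*X*Y*Z + X*Z**2 + 2*Y**2*Z + 3*Y*Z**2 + Z**3.


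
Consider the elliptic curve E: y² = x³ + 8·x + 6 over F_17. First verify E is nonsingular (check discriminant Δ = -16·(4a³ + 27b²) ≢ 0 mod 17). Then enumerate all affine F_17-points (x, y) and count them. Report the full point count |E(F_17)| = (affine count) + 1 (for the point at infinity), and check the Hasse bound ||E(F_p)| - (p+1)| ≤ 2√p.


Affine points = {(1, 7), (1, 10), (2, 8), (2, 9), (4, 0), (5, 1), (5, 16), (6, 7), (6, 10), (8, 2), (8, 15), (9, 5), (9, 12), (10, 7), (10, 10), (15, 4), (15, 13)}; affine count = 17; |E(F_17)| = 18.

Discriminant check: Δ ∝ 4a³ + 27b² = 4·8³ + 27·6² = 4·512 + 27·36 ≡ 11 (mod 17). Nonzero ⇒ E is nonsingular.
For each x ∈ F_17, compute rhs = x³ + 8·x + 6 mod 17, then count y ∈ F_17 with y² ≡ rhs.
  x = 0: rhs = 6, matching y values: none (0 points).
  x = 1: rhs = 15, matching y values: 7, 10 (2 points).
  x = 2: rhs = 13, matching y values: 8, 9 (2 points).
  x = 3: rhs = 6, matching y values: none (0 points).
  x = 4: rhs = 0, matching y values: 0 (1 points).
  x = 5: rhs = 1, matching y values: 1, 16 (2 points).
  x = 6: rhs = 15, matching y values: 7, 10 (2 points).
  x = 7: rhs = 14, matching y values: none (0 points).
  x = 8: rhs = 4, matching y values: 2, 15 (2 points).
  x = 9: rhs = 8, matching y values: 5, 12 (2 points).
  x = 10: rhs = 15, matching y values: 7, 10 (2 points).
  x = 11: rhs = 14, matching y values: none (0 points).
  x = 12: rhs = 11, matching y values: none (0 points).
  x = 13: rhs = 12, matching y values: none (0 points).
  x = 14: rhs = 6, matching y values: none (0 points).
  x = 15: rhs = 16, matching y values: 4, 13 (2 points).
  x = 16: rhs = 14, matching y values: none (0 points).
Total affine count: 17.
Full point count |E(F_17)| = 17 + 1 = 18.
Hasse bound: |18 − (17+1)| = |0| = 0 ≤ 2√17 ≈ 8.2462 ✓.


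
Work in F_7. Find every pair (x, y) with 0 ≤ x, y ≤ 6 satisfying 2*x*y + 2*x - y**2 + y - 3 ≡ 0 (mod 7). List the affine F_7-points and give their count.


Affine F_7-points: {(2, 2), (2, 3), (5, 0), (5, 4), (6, 1), (6, 5)}; count = 6.

For each of the 49 pairs (x, y) ∈ F_7², evaluate f(x, y) mod 7. Record the zeros.
  x = 0: [0↦4, 1↦4, 2↦2, 3↦5, 4↦6, 5↦5, 6↦2]  zeros at y ∈ ∅
  x = 1: [0↦6, 1↦1, 2↦1, 3↦6, 4↦2, 5↦3, 6↦2]  zeros at y ∈ ∅
  x = 2: [0↦1, 1↦5, 2↦0, 3↦0, 4↦5, 5↦1, 6↦2]  zeros at y ∈ {2, 3}
  x = 3: [0↦3, 1↦2, 2↦6, 3↦1, 4↦1, 5↦6, 6↦2]  zeros at y ∈ ∅
  x = 4: [0↦5, 1↦6, 2↦5, 3↦2, 4↦4, 5↦4, 6↦2]  zeros at y ∈ ∅
  x = 5: [0↦0, 1↦3, 2↦4, 3↦3, 4↦0, 5↦2, 6↦2]  zeros at y ∈ {0, 4}
  x = 6: [0↦2, 1↦0, 2↦3, 3↦4, 4↦3, 5↦0, 6↦2]  zeros at y ∈ {1, 5}
Collecting zeros: affine points = {(2, 2), (2, 3), (5, 0), (5, 4), (6, 1), (6, 5)}.
Total count |C(F_7)_aff| = 6.


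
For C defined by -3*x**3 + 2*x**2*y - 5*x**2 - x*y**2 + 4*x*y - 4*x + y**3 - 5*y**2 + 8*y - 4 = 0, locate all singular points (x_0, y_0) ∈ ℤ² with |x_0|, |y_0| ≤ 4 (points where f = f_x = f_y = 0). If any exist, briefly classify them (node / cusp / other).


Singular points: {(0, 2)}; classification: node.

Compute partial derivatives:
  f_x = -9*x**2 + 4*x*y - 10*x - y**2 + 4*y - 4.
  f_y = 2*x**2 - 2*x*y + 4*x + 3*y**2 - 10*y + 8.
Scan x_0 ∈ {−4, ..., 4}. For each x_0, f_y(x_0, y) is a polynomial in y; find its integer roots y ∈ {−4, ..., 4}, then test f_x and f at those candidates.
  x = -4: f_y(-4, y) = 3*y**2 - 2*y + 24; no integer root y with |y| ≤ 4.
  x = -3: f_y(-3, y) = 3*y**2 - 4*y + 14; no integer root y with |y| ≤ 4.
  x = -2: f_y(-2, y) = 3*y**2 - 6*y + 8; no integer root y with |y| ≤ 4.
  x = -1: f_y(-1, y) = 3*y**2 - 8*y + 6; no integer root y with |y| ≤ 4.
  x = 0: f_y(0, y) = 3*y**2 - 10*y + 8; vanishes at y ∈ {2}. (0, 2): f_x = 0, f = 0 — SINGULAR.
  x = 1: f_y(1, y) = 3*y**2 - 12*y + 14; no integer root y with |y| ≤ 4.
  x = 2: f_y(2, y) = 3*y**2 - 14*y + 24; no integer root y with |y| ≤ 4.
  x = 3: f_y(3, y) = 3*y**2 - 16*y + 38; no integer root y with |y| ≤ 4.
  x = 4: f_y(4, y) = 3*y**2 - 18*y + 56; no integer root y with |y| ≤ 4.
Only singular point on the grid: (0, 2).
Classify: substitute x = 0 + u, y = 2 + v and expand: f = -3*u**3 + 2*u**2*v - u**2 - u*v**2 + v**3 + v**2.
No constant or linear terms (consistent with a singular point). Quadratic part: -u**2 + v**2. Cubic part: -3*u**3 + 2*u**2*v - u*v**2 + v**3.
The quadratic part v**2 - u**2 = (v − u)(v + u) splits into two distinct linear factors, so there are two distinct tangent lines y − 2 = ±(x − 0) — this is a node (ordinary double point).
Classification: node.


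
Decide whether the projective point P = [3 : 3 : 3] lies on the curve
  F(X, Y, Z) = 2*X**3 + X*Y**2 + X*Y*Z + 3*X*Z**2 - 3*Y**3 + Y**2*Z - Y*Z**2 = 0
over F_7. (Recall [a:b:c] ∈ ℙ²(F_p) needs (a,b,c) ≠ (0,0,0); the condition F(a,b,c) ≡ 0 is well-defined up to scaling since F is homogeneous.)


F(3,3,3) ≡ 3 (mod 7); P is NOT on the curve.

Evaluate F(3, 3, 3) term-by-term (mod 7).
  2*X**3 ↦ 2·27·1·1 = 54
  X*Y**2 ↦ 1·3·9·1 = 27
  X*Y*Z ↦ 1·3·3·3 = 27
  3*X*Z**2 ↦ 3·3·1·9 = 81
  -3*Y**3 ↦ -3·1·27·1 = -81
  Y**2*Z ↦ 1·1·9·3 = 27
  -Y*Z**2 ↦ -1·1·3·9 = -27
Sum: F(3, 3, 3) = (54) + (27) + (27) + (81) + (-81) + (27) + (-27) = 108.
Reducing mod 7: 108 ≡ 3 (mod 7).
Since F(a, b, c) ≡ 3 ≠ 0 (mod 7), P does NOT lie on the curve.


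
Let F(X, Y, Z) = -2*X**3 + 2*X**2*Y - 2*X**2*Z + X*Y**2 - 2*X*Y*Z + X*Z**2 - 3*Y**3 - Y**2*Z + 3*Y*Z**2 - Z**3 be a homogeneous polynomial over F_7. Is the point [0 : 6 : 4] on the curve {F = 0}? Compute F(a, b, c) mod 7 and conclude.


F(0,6,4) ≡ 6 (mod 7); P is NOT on the curve.

Evaluate F(0, 6, 4) term-by-term (mod 7).
  -2*X**3 ↦ -2·0·1·1 = 0
  2*X**2*Y ↦ 2·0·6·1 = 0
  -2*X**2*Z ↦ -2·0·1·4 = 0
  X*Y**2 ↦ 1·0·36·1 = 0
  -2*X*Y*Z ↦ -2·0·6·4 = 0
  X*Z**2 ↦ 1·0·1·16 = 0
  -3*Y**3 ↦ -3·1·216·1 = -648
  -Y**2*Z ↦ -1·1·36·4 = -144
  3*Y*Z**2 ↦ 3·1·6·16 = 288
  -Z**3 ↦ -1·1·1·64 = -64
Sum: F(0, 6, 4) = (0) + (0) + (0) + (0) + (0) + (0) + (-648) + (-144) + (288) + (-64) = -568.
Reducing mod 7: -568 ≡ 6 (mod 7).
Since F(a, b, c) ≡ 6 ≠ 0 (mod 7), P does NOT lie on the curve.


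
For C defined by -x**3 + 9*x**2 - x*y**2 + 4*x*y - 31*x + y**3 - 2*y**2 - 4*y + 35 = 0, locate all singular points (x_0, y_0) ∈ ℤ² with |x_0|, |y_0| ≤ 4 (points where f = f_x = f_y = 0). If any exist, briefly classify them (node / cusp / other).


Singular points: {(3, 2)}; classification: cusp.

Compute partial derivatives:
  f_x = -3*x**2 + 18*x - y**2 + 4*y - 31.
  f_y = -2*x*y + 4*x + 3*y**2 - 4*y - 4.
Scan x_0 ∈ {−4, ..., 4}. For each x_0, f_y(x_0, y) is a polynomial in y; find its integer roots y ∈ {−4, ..., 4}, then test f_x and f at those candidates.
  x = -4: f_y(-4, y) = 3*y**2 + 4*y - 20; vanishes at y ∈ {2}. (-4, 2): f_x = -147 ≠ 0.
  x = -3: f_y(-3, y) = 3*y**2 + 2*y - 16; vanishes at y ∈ {2}. (-3, 2): f_x = -108 ≠ 0.
  x = -2: f_y(-2, y) = 3*y**2 - 12; vanishes at y ∈ {-2, 2}. (-2, -2): f_x = -91 ≠ 0; (-2, 2): f_x = -75 ≠ 0.
  x = -1: f_y(-1, y) = 3*y**2 - 2*y - 8; vanishes at y ∈ {2}. (-1, 2): f_x = -48 ≠ 0.
  x = 0: f_y(0, y) = 3*y**2 - 4*y - 4; vanishes at y ∈ {2}. (0, 2): f_x = -27 ≠ 0.
  x = 1: f_y(1, y) = 3*y**2 - 6*y; vanishes at y ∈ {0, 2}. (1, 0): f_x = -16 ≠ 0; (1, 2): f_x = -12 ≠ 0.
  x = 2: f_y(2, y) = 3*y**2 - 8*y + 4; vanishes at y ∈ {2}. (2, 2): f_x = -3 ≠ 0.
  x = 3: f_y(3, y) = 3*y**2 - 10*y + 8; vanishes at y ∈ {2}. (3, 2): f_x = 0, f = 0 — SINGULAR.
  x = 4: f_y(4, y) = 3*y**2 - 12*y + 12; vanishes at y ∈ {2}. (4, 2): f_x = -3 ≠ 0.
Only singular point on the grid: (3, 2).
Classify: substitute x = 3 + u, y = 2 + v and expand: f = -u**3 - u*v**2 + v**3 + v**2.
No constant or linear terms (consistent with a singular point). Quadratic part: v**2. Cubic part: -u**3 - u*v**2 + v**3.
The quadratic part v**2 is a perfect square, so there is a single (double) tangent line v = 0, i.e. y = 2. Restricting the cubic part to that line (v = 0) leaves -u**3 ≠ 0, so f is not divisible by v and the branch is v² ≈ u**3 to lowest order — this is a cusp.
Classification: cusp.
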